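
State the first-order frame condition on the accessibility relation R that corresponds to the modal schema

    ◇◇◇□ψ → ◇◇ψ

∀x ∀y (xR³y → ∃w (yRw ∧ xR²w))

This is a Sahlqvist (Geach-type) schema ◇^3□^1ψ → □^0◇^2ψ.
First-order correspondent: ∀x ∀y (xR³y → ∃w (yRw ∧ xR²w)).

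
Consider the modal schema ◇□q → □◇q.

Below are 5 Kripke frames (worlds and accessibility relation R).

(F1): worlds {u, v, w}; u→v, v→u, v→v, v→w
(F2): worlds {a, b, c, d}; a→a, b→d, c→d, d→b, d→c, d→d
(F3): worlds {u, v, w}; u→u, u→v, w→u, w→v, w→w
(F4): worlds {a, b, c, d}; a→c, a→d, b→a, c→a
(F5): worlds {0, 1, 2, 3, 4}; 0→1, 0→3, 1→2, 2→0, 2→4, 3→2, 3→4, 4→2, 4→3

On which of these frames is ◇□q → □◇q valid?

The schema corresponds to convergence: ∀x ∀y ∀z (Rxy ∧ Rxz → ∃w (Ryw ∧ Rzw)).
(F1): fails — Rvu and Rvw but u and w have no common successor.
(F2): ✓.
(F3): fails — Ruv and Ruv but v and v have no common successor.
(F4): fails — Rac and Rad but c and d have no common successor.
(F5): fails — R34 and R32 but 4 and 2 have no common successor.
Valid on: (F2).

(F2)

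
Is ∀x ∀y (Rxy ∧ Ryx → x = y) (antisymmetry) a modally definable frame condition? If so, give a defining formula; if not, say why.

Not definable by any modal formula

If a class were modally definable it would be closed under surjective bounded morphisms (Goldblatt–Thomason).
The 6-cycle (worlds s,t,u,v,w,x with s→t→u→v→w→x→s) is antisymmetric. Sending even-indexed worlds to • and odd-indexed worlds to ∘ is a surjective bounded morphism onto the two-world frame with •↔∘, which is not antisymmetric.
So the class is not modally definable.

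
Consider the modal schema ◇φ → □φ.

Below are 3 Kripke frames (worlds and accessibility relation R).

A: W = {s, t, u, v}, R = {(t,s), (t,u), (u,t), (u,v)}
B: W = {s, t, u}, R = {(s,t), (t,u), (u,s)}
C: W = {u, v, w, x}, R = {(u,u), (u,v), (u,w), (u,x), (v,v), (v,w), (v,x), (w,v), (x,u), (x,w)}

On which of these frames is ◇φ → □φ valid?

B

Frame correspondent (Sahlqvist): ∀x ∀y ∀z (Rxy ∧ Rxz → y = z) — i.e. partial functionality.
A: fails — t sees both s and u.
B: holds.
C: fails — u sees both u and v.
Valid on: B.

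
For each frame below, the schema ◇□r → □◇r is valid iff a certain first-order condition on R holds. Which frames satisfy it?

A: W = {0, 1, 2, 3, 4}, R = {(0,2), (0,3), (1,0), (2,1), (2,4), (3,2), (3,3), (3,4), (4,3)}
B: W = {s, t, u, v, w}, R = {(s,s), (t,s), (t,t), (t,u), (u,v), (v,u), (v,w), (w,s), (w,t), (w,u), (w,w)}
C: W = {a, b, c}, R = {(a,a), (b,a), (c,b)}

This is the axiom for convergence; its first-order frame correspondent is ∀x ∀y ∀z (Rxy ∧ Rxz → ∃w (Ryw ∧ Rzw)).
A: fails — R21 and R24 but 1 and 4 have no common successor.
B: fails — Rts and Rtu but s and u have no common successor.
C: satisfies the condition.

C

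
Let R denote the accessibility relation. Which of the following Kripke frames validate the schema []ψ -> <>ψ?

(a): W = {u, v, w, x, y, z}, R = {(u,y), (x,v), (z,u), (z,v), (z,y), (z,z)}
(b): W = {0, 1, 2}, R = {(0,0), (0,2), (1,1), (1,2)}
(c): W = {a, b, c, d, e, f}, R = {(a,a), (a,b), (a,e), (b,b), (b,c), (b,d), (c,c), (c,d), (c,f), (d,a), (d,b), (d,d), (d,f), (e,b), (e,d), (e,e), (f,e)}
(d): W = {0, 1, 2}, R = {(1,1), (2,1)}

This is the axiom for seriality; its first-order frame correspondent is forall x exists y Rxy.
(a): fails — world v has no successor.
(b): fails — world 2 has no successor.
(c): holds.
(d): fails — world 0 has no successor.
Valid on: (c).

(c)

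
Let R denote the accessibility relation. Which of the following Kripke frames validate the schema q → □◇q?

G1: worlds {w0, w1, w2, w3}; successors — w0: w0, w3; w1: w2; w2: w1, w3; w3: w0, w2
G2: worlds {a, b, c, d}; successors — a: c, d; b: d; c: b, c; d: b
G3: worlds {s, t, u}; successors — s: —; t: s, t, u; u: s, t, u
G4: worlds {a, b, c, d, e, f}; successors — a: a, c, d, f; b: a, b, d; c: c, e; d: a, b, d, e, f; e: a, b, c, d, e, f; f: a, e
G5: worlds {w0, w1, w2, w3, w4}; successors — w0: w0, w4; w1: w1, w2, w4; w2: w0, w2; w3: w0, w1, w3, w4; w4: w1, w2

G1

Frame correspondent (Sahlqvist): ∀x ∀y (Rxy → Ryx) — i.e. symmetry.
G1: ✓.
G2: fails — Rcb but not Rbc.
G3: fails — Rus but not Rsu.
G4: fails — Rdf but not Rfd.
G5: fails — Rw1w2 but not Rw2w1.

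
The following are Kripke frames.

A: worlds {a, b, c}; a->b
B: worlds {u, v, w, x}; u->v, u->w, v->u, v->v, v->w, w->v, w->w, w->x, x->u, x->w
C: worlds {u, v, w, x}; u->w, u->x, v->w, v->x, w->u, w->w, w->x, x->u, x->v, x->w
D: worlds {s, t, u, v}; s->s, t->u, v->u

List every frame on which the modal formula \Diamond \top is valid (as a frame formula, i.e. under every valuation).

B, C

Frame correspondent (Sahlqvist): \forall x \exists y Rxy — i.e. seriality.
A: fails — world b has no successor.
B: holds.
C: holds.
D: fails — world u has no successor.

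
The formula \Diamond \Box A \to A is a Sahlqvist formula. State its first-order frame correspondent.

Symmetry

Equivalently (dual form): A → □◇A.
Suppose A→□◇A is valid. Take Rxy and set V(A)={x}. Then A at x, so □◇A at x, so ◇A at y, so some z with Ryz has A; z=x, i.e. Ryx.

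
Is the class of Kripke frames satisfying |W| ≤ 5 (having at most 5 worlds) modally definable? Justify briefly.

No — not modally definable

If a class were modally definable it would be closed under disjoint unions (Goldblatt–Thomason).
Any modal formula valid on each of 6 disjoint one-world frames is valid on their disjoint union (validity is preserved under disjoint unions). Each one-world frame has |W|=1≤5, but the union has |W|=6.
So no modal formula (or set of formulas) defines exactly the |W|≤5 frames.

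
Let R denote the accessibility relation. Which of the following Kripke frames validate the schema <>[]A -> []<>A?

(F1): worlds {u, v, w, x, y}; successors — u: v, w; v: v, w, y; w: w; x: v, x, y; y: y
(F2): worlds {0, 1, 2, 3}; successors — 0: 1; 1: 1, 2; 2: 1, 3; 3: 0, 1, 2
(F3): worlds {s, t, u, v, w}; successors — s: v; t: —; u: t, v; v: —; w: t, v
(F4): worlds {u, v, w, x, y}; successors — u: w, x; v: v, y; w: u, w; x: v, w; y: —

(F2)

Frame correspondent (Sahlqvist): forall x forall y forall z (Rxy & Rxz -> exists w (Ryw & Rzw)) — i.e. convergence.
(F1): fails — Rvw and Rvy but w and y have no common successor.
(F2): satisfies the condition.
(F3): fails — Rsv and Rsv but v and v have no common successor.
(F4): fails — Rvv and Rvy but v and y have no common successor.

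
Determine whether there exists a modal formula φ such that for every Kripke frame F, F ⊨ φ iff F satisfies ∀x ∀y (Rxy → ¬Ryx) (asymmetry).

Not modally definable

Any modally definable frame class is closed under surjective bounded morphisms.
The 4-cycle (worlds a,b,c,d with a→b→c→d→a) is asymmetric. Mapping every world to a single reflexive point • is a surjective bounded morphism, and the reflexive point is not asymmetric (R•• but asymmetry requires ¬R••).
So the class is not modally definable.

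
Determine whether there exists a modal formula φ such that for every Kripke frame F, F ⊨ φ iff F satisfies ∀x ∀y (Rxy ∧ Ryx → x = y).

No — not modally definable

Modal frame validity is preserved under surjective bounded morphisms.
The 8-cycle (worlds a,b,c,d,e,f,g,h with a→b→c→d→e→f→g→h→a) is antisymmetric. Sending even-indexed worlds to s and odd-indexed worlds to t is a surjective bounded morphism onto the two-world frame with s↔t, which is not antisymmetric.
Hence antisymmetry is not modally definable.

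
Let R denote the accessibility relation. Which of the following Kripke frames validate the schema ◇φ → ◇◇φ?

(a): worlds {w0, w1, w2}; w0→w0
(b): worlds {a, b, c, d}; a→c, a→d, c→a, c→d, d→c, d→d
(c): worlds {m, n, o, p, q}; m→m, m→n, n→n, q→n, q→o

(a)

The schema corresponds to a generalized confluence (Geach) condition: ∀x ∀y (xRy → ∃w (y = w ∧ xR²w)).
(a): ✓.
(b): fails — cRa but no w with a=w and cR²w.
(c): fails — qRo but no w with o=w and qR²w.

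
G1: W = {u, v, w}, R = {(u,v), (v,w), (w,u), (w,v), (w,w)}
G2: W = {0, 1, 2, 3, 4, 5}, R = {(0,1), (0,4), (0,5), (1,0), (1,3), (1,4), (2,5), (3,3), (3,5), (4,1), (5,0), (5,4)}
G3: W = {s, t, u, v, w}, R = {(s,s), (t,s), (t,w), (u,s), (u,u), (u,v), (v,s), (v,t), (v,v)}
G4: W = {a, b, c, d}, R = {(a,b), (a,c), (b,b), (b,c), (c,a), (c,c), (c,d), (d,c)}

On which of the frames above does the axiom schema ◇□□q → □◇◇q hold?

G1, G2, G4

This is the axiom for a generalized confluence (Geach) condition; its first-order frame correspondent is ∀x ∀y ∀z ((xRy ∧ xRz) → ∃w (yR²w ∧ zR²w)).
G1: holds.
G2: holds.
G3: fails — tRs, tRw but no w* with sR²w* and wR²w*.
G4: holds.
Valid on: G1, G2, G4.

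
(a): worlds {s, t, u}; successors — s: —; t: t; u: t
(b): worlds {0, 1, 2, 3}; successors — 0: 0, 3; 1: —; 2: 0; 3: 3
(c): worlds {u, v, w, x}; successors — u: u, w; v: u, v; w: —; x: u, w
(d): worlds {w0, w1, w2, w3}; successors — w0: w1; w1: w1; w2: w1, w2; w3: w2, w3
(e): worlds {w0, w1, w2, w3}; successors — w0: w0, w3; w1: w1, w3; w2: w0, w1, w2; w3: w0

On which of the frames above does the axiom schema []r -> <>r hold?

(d), (e)

The schema corresponds to seriality: forall x exists y Rxy.
(a): fails — world s has no successor.
(b): fails — world 1 has no successor.
(c): fails — world w has no successor.
(d): ✓.
(e): ✓.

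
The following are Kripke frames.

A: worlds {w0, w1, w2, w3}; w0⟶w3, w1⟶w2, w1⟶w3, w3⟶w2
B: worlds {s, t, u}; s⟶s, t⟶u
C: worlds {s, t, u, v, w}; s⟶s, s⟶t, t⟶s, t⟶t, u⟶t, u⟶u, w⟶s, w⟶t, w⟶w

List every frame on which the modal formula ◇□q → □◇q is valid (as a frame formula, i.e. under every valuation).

This is the axiom for convergence; its first-order frame correspondent is ∀x ∀y ∀z (Rxy ∧ Rxz → ∃w (Ryw ∧ Rzw)).
A: fails — Rw1w2 and Rw1w2 but w2 and w2 have no common successor.
B: fails — Rtu and Rtu but u and u have no common successor.
C: satisfies the condition.
Valid on: C.

C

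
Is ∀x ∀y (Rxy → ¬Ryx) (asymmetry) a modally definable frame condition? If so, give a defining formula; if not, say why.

Modal frame validity is preserved under surjective bounded morphisms.
The 3-cycle (worlds s,t,u with s→t→u→s) is asymmetric. Mapping every world to a single reflexive point • is a surjective bounded morphism, and the reflexive point is not asymmetric (R•• but asymmetry requires ¬R••).
So no modal formula (or set of formulas) defines exactly the asymmetric frames.

No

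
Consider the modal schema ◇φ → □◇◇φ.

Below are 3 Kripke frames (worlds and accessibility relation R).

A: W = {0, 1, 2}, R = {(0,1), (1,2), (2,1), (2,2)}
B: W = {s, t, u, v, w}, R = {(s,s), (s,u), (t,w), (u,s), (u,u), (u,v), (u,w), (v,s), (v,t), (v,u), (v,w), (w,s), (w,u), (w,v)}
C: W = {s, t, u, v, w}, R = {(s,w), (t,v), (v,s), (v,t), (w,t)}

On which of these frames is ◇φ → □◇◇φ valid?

A

The schema corresponds to a generalized confluence (Geach) condition: ∀x ∀y ∀z ((xRy ∧ xRz) → ∃w (y = w ∧ zR²w)).
A: condition met.
B: fails — vRt, vRs but no w* with t=w* and sR²w*.
C: fails — sRw, sRw but no w* with w=w* and wR²w*.
Valid on: A.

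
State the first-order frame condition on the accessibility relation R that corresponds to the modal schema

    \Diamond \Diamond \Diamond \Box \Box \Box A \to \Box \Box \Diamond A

\forall x \forall y \forall z ((x R^3 y \wedge x R^2 z) \to \exists w (y R^3 w \wedge zRw))

This is a Sahlqvist (Geach-type) schema ◇^3□^3A → □^2◇^1A.
First-order correspondent: \forall x \forall y \forall z ((x R^3 y \wedge x R^2 z) \to \exists w (y R^3 w \wedge zRw)).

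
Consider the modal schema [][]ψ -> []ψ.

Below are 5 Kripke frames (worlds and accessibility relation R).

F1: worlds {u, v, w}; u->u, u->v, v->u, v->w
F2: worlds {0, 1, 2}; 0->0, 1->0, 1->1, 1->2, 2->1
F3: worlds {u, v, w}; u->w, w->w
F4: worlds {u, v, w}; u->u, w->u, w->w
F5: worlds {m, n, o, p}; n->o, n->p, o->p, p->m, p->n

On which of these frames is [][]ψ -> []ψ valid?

This is the axiom for density; its first-order frame correspondent is forall x forall y (Rxy -> exists z (Rxz & Rzy)).
F1: fails — Rvw but no z with Rvz and Rzw.
F2: ✓.
F3: ✓.
F4: ✓.
F5: fails — Rop but no z with Roz and Rzp.

F2, F3, F4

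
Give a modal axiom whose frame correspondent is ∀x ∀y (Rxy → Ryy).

The condition is shift-reflexivity. The T□ schema □(□s → s) defines it.

□(□s → s)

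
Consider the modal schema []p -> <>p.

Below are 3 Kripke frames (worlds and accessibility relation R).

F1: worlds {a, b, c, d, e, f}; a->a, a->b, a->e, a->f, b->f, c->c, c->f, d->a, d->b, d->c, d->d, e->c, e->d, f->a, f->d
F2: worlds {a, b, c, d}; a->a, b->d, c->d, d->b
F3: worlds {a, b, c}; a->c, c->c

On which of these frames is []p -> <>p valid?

This is the axiom for seriality; its first-order frame correspondent is forall x exists y Rxy.
F1: ✓.
F2: ✓.
F3: fails — world b has no successor.
Valid on: F1, F2.

F1, F2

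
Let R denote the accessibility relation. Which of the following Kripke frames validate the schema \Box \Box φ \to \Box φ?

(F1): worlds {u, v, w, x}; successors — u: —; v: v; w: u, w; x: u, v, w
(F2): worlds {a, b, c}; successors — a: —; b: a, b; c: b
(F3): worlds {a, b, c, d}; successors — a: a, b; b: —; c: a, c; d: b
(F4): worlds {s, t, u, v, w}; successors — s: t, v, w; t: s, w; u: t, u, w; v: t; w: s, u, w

This is the axiom for density; its first-order frame correspondent is \forall x \forall y (Rxy \to \exists z (Rxz \wedge Rzy)).
(F1): condition met.
(F2): condition met.
(F3): fails — Rdb but no z with Rdz and Rzb.
(F4): fails — Rvt but no z with Rvz and Rzt.

(F1), (F2)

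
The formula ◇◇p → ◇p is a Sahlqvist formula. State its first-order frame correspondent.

Replacing p by ¬p and contraposing gives the equivalent schema □p → □□p.
Suppose □p→□□p is valid. Take Rxy, Ryz and set V(p)={w : Rxw}. Then □p at x, so □□p at x, so □p at y, so p at z, i.e. Rxz.

transitivity: ∀x ∀y ∀z (Rxy ∧ Ryz → Rxz)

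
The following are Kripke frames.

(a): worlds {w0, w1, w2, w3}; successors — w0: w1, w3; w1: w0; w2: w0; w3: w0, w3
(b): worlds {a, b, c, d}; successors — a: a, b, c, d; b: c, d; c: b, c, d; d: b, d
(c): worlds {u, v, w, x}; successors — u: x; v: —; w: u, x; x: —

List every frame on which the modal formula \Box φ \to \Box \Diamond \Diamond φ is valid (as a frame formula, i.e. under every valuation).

(a), (b)

This is the axiom for a generalized confluence (Geach) condition; its first-order frame correspondent is \forall x \forall z (xRz \to \exists w (xRw \wedge z R^2 w)).
(a): holds.
(b): holds.
(c): fails — uRx but no t with uRt and xR²t.
Valid on: (a), (b).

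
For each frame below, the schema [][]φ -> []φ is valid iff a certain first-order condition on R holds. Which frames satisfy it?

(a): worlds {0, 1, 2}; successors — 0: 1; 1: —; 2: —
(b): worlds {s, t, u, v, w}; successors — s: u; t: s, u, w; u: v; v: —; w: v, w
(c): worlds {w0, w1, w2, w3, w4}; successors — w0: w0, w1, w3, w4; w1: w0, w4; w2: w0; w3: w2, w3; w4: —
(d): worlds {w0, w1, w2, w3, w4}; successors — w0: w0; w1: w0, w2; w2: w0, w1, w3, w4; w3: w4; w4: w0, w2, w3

(c)

The schema corresponds to density: forall x forall y (Rxy -> exists z (Rxz & Rzy)).
(a): fails — R01 but no z with R0z and Rz1.
(b): fails — Ruv but no z with Ruz and Rzv.
(c): satisfies the condition.
(d): fails — Rw1w2 but no z with Rw1z and Rzw2.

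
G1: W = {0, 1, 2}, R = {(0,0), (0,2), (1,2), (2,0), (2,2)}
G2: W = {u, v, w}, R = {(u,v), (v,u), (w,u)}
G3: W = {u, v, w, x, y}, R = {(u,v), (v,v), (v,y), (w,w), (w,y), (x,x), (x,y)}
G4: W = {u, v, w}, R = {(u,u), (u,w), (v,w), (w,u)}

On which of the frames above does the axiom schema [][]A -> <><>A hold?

This is the axiom for a generalized confluence (Geach) condition; its first-order frame correspondent is forall x exists w (x R^2 w & x R^2 w).
G1: ✓.
G2: ✓.
G3: fails — at y but no t with yR²t and yR²t.
G4: ✓.

G1, G2, G4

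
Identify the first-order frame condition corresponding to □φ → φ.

reflexivity

This schema is the T axiom.
It corresponds to reflexivity: ∀x Rxx.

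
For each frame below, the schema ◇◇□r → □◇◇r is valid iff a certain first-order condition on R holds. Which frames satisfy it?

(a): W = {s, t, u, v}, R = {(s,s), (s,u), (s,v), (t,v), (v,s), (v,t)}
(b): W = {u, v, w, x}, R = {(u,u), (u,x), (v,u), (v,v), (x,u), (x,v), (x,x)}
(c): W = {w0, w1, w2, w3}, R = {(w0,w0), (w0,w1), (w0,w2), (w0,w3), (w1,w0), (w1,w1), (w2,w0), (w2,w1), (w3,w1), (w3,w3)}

(b), (c)

The schema corresponds to a generalized confluence (Geach) condition: ∀x ∀y ∀z ((xR²y ∧ xRz) → ∃w (yRw ∧ zR²w)).
(a): fails — sR²s, sRu but no w with sRw and uR²w.
(b): satisfies the condition.
(c): satisfies the condition.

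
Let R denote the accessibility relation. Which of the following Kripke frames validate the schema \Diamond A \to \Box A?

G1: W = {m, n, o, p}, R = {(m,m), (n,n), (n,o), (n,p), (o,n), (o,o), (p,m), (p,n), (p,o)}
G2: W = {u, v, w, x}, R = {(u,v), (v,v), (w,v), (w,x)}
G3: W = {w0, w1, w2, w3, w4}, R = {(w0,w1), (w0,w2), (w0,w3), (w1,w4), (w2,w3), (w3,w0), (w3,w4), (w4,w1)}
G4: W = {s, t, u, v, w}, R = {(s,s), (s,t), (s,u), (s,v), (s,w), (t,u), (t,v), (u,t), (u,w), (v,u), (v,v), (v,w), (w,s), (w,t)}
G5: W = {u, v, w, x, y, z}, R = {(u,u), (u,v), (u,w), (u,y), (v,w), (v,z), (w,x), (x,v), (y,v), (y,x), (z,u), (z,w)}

none

This is the axiom for partial functionality; its first-order frame correspondent is \forall x \forall y \forall z (Rxy \wedge Rxz \to y = z).
G1: fails — n sees both n and o.
G2: fails — w sees both v and x.
G3: fails — w0 sees both w1 and w2.
G4: fails — s sees both s and t.
G5: fails — u sees both u and v.
Valid on no frame.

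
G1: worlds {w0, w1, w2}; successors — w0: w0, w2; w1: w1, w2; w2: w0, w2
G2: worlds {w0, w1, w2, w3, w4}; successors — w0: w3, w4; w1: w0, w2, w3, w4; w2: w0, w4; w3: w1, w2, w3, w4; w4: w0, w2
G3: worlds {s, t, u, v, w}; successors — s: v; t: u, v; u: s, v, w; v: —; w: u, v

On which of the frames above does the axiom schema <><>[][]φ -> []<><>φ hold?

This is the axiom for a generalized confluence (Geach) condition; its first-order frame correspondent is forall x forall y forall z ((x R^2 y & xRz) -> exists w (y R^2 w & z R^2 w)).
G1: ✓.
G2: ✓.
G3: fails — tR²s, tRu but no w* with sR²w* and uR²w*.
Valid on: G1, G2.

G1, G2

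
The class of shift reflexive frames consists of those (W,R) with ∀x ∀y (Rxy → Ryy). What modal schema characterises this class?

□(□ψ → ψ)

The condition is shift-reflexivity. The T□ schema □(□ψ → ψ) defines it.
Suppose □(□ψ→ψ) is valid. Take Rxy and set V(ψ)={w : Ryw}. Then at y, □ψ holds; since □(□ψ→ψ) at x, □ψ→ψ at y, so ψ at y, i.e. Ryy.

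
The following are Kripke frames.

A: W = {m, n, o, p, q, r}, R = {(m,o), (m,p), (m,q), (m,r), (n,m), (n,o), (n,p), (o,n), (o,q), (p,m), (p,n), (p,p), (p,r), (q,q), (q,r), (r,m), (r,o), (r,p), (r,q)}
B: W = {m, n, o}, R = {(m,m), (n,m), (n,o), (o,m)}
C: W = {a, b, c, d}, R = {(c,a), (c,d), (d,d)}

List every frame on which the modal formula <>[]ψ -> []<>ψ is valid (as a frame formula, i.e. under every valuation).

Frame correspondent (Sahlqvist): forall x forall y forall z (Rxy & Rxz -> exists w (Ryw & Rzw)) — i.e. convergence.
A: fails — Ron and Roq but n and q have no common successor.
B: satisfies the condition.
C: fails — Rca and Rca but a and a have no common successor.

B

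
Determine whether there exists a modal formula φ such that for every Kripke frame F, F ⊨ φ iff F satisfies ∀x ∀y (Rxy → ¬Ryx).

Not definable by any modal formula

If a class were modally definable it would be closed under surjective bounded morphisms (Goldblatt–Thomason).
The 4-cycle (worlds 0,1,2,3 with 0→1→2→3→0) is asymmetric. Mapping every world to a single reflexive point • is a surjective bounded morphism, and the reflexive point is not asymmetric (R•• but asymmetry requires ¬R••).
So the class is not modally definable.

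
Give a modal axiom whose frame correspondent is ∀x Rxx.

This is reflexivity; the standard corresponding axiom is T: □p → p.
Suppose □p→p is valid. At any x set V(p)={w : Rxw}. Then □p holds at x, so p holds at x, i.e. Rxx.

□p → p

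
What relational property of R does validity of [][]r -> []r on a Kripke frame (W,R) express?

density: forall x forall y (Rxy -> exists z (Rxz & Rzy))

Suppose □□r→□r is valid. Take Rxy and set V(r)={w : xR²w}. Then □□r at x, so □r at x, so r at y, i.e. ∃z(Rxz∧Rzy).
Conversely, on a frame with density the schema holds at every world under every valuation.
So the correspondent is density.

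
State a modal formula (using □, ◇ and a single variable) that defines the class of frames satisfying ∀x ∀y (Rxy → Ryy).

A defining formula is □(□r → r) (the T□ axiom).
Suppose □(□r→r) is valid. Take Rxy and set V(r)={w : Ryw}. Then at y, □r holds; since □(□r→r) at x, □r→r at y, so r at y, i.e. Ryy.

□(□r → r)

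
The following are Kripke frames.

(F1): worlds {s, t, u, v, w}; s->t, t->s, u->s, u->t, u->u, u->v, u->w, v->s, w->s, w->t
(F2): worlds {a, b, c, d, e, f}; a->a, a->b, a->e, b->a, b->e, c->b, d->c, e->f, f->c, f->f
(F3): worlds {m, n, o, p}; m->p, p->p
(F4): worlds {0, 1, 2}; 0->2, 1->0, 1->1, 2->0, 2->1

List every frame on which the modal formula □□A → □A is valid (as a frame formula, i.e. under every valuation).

This is the axiom for density; its first-order frame correspondent is ∀x ∀y (Rxy → ∃z (Rxz ∧ Rzy)).
(F1): fails — Rts but no z with Rtz and Rzs.
(F2): fails — Rdc but no z with Rdz and Rzc.
(F3): holds.
(F4): fails — R02 but no z with R0z and Rz2.

(F3)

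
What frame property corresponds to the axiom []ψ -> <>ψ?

This schema is the D axiom.
Its frame correspondent is seriality — forall x exists y Rxy.

seriality: forall x exists y Rxy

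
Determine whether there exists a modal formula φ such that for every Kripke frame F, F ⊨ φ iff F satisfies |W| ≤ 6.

Not modally definable

Modal frame validity is preserved under disjoint unions.
Any modal formula valid on each of 7 disjoint one-world frames is valid on their disjoint union (validity is preserved under disjoint unions). Each one-world frame has |W|=1≤6, but the union has |W|=7.
Hence having at most 6 worlds is not modally definable.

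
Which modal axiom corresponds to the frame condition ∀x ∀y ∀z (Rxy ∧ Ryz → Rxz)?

□p → □□p

This is transitivity; the standard corresponding axiom is 4: □p → □□p.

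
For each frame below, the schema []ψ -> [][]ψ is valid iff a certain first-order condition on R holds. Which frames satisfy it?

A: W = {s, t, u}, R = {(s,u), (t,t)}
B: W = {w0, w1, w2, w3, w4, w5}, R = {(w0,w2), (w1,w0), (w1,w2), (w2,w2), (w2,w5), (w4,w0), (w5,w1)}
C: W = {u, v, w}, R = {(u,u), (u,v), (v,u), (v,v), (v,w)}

A

This is the axiom for transitivity; its first-order frame correspondent is forall x forall y forall z (Rxy & Ryz -> Rxz).
A: satisfies the condition.
B: fails — Rw1w2 and Rw2w5 but not Rw1w5.
C: fails — Ruv and Rvw but not Ruw.
Valid on: A.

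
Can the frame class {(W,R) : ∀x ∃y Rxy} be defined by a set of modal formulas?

Yes — defined by □q → ◇q

This is a Sahlqvist condition; the D axiom □q → ◇q defines it.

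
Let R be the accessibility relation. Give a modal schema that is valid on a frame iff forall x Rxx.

The condition is reflexivity. The T schema □ψ → ψ defines it.
Suppose □ψ→ψ is valid. At any x set V(ψ)={w : Rxw}. Then □ψ holds at x, so ψ holds at x, i.e. Rxx.

□ψ → ψ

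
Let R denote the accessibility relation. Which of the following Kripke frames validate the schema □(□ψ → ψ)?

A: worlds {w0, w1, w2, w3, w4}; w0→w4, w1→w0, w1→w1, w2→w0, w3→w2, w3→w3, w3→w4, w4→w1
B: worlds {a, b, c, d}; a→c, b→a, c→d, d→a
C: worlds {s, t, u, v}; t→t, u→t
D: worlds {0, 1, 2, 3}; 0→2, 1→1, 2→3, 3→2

This is the axiom for shift-reflexivity; its first-order frame correspondent is ∀x ∀y (Rxy → Ryy).
A: fails — Rw1w0 but not Rw0w0.
B: fails — Rac but not Rcc.
C: holds.
D: fails — R23 but not R33.
Valid on: C.

C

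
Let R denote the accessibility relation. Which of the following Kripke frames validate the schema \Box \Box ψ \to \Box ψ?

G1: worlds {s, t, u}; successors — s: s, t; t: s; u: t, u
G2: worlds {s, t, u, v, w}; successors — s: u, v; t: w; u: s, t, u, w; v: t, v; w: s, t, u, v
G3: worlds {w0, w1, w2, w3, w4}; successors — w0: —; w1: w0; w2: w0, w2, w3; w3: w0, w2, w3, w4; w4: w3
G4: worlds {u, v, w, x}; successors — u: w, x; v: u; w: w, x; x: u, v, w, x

G1

The schema corresponds to density: \forall x \forall y (Rxy \to \exists z (Rxz \wedge Rzy)).
G1: ✓.
G2: fails — Rtw but no z with Rtz and Rzw.
G3: fails — Rw1w0 but no z with Rw1z and Rzw0.
G4: fails — Rvu but no z with Rvz and Rzu.
Valid on: G1.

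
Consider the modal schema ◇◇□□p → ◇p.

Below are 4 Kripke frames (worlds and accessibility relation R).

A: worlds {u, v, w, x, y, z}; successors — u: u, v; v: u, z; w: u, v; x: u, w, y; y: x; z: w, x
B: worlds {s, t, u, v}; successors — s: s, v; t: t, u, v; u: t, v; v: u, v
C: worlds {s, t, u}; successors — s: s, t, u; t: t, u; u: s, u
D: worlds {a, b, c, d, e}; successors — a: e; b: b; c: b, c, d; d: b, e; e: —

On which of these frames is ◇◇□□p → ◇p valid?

This is the axiom for a generalized confluence (Geach) condition; its first-order frame correspondent is ∀x ∀y (xR²y → ∃w (yR²w ∧ xRw)).
A: fails — yR²u but no t with uR²t and yRt.
B: satisfies the condition.
C: satisfies the condition.
D: fails — cR²e but no w with eR²w and cRw.
Valid on: B, C.

B, C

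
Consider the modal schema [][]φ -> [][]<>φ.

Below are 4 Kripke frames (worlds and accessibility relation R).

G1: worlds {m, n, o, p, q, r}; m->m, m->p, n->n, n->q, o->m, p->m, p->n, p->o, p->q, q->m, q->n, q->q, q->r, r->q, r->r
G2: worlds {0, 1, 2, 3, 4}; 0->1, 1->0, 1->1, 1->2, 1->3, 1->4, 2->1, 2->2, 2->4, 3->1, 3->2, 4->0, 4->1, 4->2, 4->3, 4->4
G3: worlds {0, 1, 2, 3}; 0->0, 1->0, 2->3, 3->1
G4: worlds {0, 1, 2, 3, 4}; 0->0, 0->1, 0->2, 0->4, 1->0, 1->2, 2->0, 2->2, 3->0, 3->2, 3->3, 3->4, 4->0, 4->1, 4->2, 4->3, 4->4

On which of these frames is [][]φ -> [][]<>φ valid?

Frame correspondent (Sahlqvist): forall x forall z (x R^2 z -> exists w (x R^2 w & zRw)) — i.e. a generalized confluence (Geach) condition.
G1: condition met.
G2: condition met.
G3: fails — 2R²1 but no w with 2R²w and 1Rw.
G4: condition met.

G1, G2, G4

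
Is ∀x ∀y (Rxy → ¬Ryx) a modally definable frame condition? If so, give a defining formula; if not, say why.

No — not modally definable

Any modally definable frame class is closed under surjective bounded morphisms.
The 3-cycle (worlds s,t,u with s→t→u→s) is asymmetric. Mapping every world to a single reflexive point • is a surjective bounded morphism, and the reflexive point is not asymmetric (R•• but asymmetry requires ¬R••).
So no modal formula (or set of formulas) defines exactly the asymmetric frames.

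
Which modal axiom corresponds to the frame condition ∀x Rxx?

A defining formula is □p → p (the T axiom).
Suppose □p→p is valid. At any x set V(p)={w : Rxw}. Then □p holds at x, so p holds at x, i.e. Rxx.

□p → p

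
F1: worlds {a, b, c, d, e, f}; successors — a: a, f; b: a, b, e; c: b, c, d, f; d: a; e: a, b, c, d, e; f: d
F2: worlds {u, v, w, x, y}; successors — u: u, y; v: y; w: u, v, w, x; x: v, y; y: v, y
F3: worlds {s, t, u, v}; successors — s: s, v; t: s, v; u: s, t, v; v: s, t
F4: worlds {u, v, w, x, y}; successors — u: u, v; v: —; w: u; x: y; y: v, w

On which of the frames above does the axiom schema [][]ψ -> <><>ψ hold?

This is the axiom for a generalized confluence (Geach) condition; its first-order frame correspondent is forall x exists w (x R^2 w & x R^2 w).
F1: ✓.
F2: ✓.
F3: ✓.
F4: fails — at v but no t with vR²t and vR²t.

F1, F2, F3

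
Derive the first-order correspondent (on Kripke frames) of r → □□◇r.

∀x ∀z (xR²z → ∃w (x = w ∧ zRw))

This is a Sahlqvist (Geach-type) schema ◇^0□^0r → □^2◇^1r.
First-order correspondent: ∀x ∀z (xR²z → ∃w (x = w ∧ zRw)).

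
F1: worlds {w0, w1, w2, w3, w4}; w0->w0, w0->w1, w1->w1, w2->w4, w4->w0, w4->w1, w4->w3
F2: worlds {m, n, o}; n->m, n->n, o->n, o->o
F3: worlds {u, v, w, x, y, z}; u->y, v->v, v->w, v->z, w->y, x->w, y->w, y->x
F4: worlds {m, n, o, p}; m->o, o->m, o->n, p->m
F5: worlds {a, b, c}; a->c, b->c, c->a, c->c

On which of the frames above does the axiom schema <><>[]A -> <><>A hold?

F5

Frame correspondent (Sahlqvist): forall x forall y (x R^2 y -> exists w (yRw & x R^2 w)) — i.e. a generalized confluence (Geach) condition.
F1: fails — w2R²w3 but no w with w3Rw and w2R²w.
F2: fails — nR²m but no w with mRw and nR²w.
F3: fails — uR²w but no t with wRt and uR²t.
F4: fails — mR²m but no w with mRw and mR²w.
F5: condition met.
Valid on: F5.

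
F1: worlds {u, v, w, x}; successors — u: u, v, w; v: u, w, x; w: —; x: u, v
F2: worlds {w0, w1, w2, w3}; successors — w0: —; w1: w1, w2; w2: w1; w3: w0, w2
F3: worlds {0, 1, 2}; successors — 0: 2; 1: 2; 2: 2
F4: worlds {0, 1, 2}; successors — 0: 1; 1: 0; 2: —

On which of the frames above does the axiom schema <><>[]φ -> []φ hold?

F3, F4

This is the axiom for a generalized confluence (Geach) condition; its first-order frame correspondent is forall x forall y forall z ((x R^2 y & xRz) -> exists w (yRw & z = w)).
F1: fails — uR²v, uRv but no t with vRt and v=t.
F2: fails — w1R²w2, w1Rw2 but no w with w2Rw and w2=w.
F3: condition met.
F4: condition met.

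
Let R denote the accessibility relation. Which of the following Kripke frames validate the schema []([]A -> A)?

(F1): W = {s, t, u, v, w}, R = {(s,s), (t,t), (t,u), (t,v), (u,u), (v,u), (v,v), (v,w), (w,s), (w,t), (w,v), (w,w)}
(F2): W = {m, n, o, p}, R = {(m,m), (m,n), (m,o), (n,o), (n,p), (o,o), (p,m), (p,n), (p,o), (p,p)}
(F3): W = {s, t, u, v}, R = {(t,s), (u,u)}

Frame correspondent (Sahlqvist): forall x forall y (Rxy -> Ryy) — i.e. shift-reflexivity.
(F1): ✓.
(F2): fails — Rpn but not Rnn.
(F3): fails — Rts but not Rss.
Valid on: (F1).

(F1)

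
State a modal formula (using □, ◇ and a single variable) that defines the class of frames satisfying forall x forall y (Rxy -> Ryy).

□(□r → r)

This is shift-reflexivity; the standard corresponding axiom is T□: □(□r → r).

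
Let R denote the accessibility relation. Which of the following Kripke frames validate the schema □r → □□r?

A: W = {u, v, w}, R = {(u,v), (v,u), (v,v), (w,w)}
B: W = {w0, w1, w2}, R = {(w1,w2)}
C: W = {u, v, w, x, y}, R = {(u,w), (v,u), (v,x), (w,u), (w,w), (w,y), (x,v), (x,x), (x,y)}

Frame correspondent (Sahlqvist): ∀x ∀y ∀z (Rxy ∧ Ryz → Rxz) — i.e. transitivity.
A: fails — Ruv and Rvu but not Ruu.
B: condition met.
C: fails — Ruw and Rwu but not Ruu.

B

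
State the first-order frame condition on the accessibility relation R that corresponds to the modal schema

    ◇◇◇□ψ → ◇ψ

∀x ∀y (xR³y → ∃w (yRw ∧ xRw))

This is a Sahlqvist (Geach-type) schema ◇^3□^1ψ → □^0◇^1ψ.
Minimal-valuation argument: fix x; take any y with xR^3y and any z with xR^0z. Set V(ψ) to the set of worlds R-reachable from y in exactly 1 step. Then □^1ψ holds at y, so the antecedent holds at x; validity forces ◇^1ψ at z, giving a w with zR^1w and yR^1w.
First-order correspondent: ∀x ∀y (xR³y → ∃w (yRw ∧ xRw)).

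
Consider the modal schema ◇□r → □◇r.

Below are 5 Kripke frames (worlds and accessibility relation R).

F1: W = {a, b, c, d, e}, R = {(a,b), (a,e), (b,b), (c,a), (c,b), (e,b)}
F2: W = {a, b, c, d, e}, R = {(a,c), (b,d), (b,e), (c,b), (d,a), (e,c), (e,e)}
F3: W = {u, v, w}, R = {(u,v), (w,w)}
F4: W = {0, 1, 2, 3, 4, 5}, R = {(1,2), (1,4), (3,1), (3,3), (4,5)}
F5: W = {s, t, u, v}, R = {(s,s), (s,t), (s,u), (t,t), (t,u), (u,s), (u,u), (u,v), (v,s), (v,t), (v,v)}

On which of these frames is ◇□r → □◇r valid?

F1, F5

Frame correspondent (Sahlqvist): ∀x ∀y ∀z (Rxy ∧ Rxz → ∃w (Ryw ∧ Rzw)) — i.e. convergence.
F1: ✓.
F2: fails — Rbe and Rbd but e and d have no common successor.
F3: fails — Ruv and Ruv but v and v have no common successor.
F4: fails — R12 and R12 but 2 and 2 have no common successor.
F5: ✓.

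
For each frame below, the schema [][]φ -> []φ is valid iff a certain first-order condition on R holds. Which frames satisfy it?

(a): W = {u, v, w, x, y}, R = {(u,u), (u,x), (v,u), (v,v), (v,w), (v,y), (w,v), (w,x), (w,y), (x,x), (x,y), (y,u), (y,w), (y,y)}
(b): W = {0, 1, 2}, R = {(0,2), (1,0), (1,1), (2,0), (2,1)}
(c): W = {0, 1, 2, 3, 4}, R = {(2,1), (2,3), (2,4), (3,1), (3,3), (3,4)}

The schema corresponds to density: forall x forall y (Rxy -> exists z (Rxz & Rzy)).
(a): ✓.
(b): fails — R02 but no z with R0z and Rz2.
(c): ✓.
Valid on: (a), (c).

(a), (c)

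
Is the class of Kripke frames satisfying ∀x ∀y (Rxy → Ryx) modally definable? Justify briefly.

Yes — defined by q → □◇q

The condition is symmetry. A defining modal formula is q → □◇q.
Suppose q→□◇q is valid. Take Rxy and set V(q)={x}. Then q at x, so □◇q at x, so ◇q at y, so some z with Ryz has q; z=x, i.e. Ryx.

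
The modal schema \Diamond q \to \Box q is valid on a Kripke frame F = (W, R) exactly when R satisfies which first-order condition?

This schema is the CD axiom.
It corresponds to partial functionality: \forall x \forall y \forall z (Rxy \wedge Rxz \to y = z).

partial functionality: \forall x \forall y \forall z (Rxy \wedge Rxz \to y = z)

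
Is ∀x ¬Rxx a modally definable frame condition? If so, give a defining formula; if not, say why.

No — not modally definable

Modal frame validity is preserved under surjective bounded morphisms.
The 2-cycle (worlds w0,w1 with w0→w1→w0) is irreflexive, and the map sending every world to a single reflexive point • is a surjective bounded morphism (forth: every edge maps to (•,•); back: every world has a successor). So any modal formula valid on the 2-cycle is also valid on the reflexive point, which is not irreflexive.
So the class is not modally definable.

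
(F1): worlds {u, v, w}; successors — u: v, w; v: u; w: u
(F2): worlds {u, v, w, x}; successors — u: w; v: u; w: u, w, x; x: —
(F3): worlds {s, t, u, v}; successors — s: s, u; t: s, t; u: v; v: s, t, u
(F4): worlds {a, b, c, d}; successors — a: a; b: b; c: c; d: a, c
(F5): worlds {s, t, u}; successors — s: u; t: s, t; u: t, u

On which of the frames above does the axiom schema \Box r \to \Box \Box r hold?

The schema corresponds to transitivity: \forall x \forall y \forall z (Rxy \wedge Ryz \to Rxz).
(F1): fails — Ruv and Rvu but not Ruu.
(F2): fails — Ruw and Rwu but not Ruu.
(F3): fails — Ruv and Rvt but not Rut.
(F4): condition met.
(F5): fails — Rut and Rts but not Rus.
Valid on: (F4).

(F4)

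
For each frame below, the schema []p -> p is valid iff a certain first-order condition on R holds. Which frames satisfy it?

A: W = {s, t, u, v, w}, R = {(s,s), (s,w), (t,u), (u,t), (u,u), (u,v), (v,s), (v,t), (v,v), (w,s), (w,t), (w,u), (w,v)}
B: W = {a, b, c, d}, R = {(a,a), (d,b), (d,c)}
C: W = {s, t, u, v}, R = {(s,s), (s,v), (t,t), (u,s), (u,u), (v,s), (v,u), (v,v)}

C

Frame correspondent (Sahlqvist): forall x Rxx — i.e. reflexivity.
A: fails — world t does not see itself.
B: fails — world b does not see itself.
C: ✓.
Valid on: C.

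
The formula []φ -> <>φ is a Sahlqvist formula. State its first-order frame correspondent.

This schema is the D axiom.
Its frame correspondent is seriality — forall x exists y Rxy.

Seriality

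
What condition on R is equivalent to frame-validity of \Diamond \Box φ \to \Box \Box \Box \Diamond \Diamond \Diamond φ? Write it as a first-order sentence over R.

\forall x \forall y \forall z ((xRy \wedge x R^3 z) \to \exists w (yRw \wedge z R^3 w))

This is a Sahlqvist (Geach-type) schema ◇^1□^1φ → □^3◇^3φ.
Minimal-valuation argument: fix x; take any y with xR^1y and any z with xR^3z. Set V(φ) to the set of worlds R-reachable from y in exactly 1 step. Then □^1φ holds at y, so the antecedent holds at x; validity forces ◇^3φ at z, giving a w with zR^3w and yR^1w.
First-order correspondent: \forall x \forall y \forall z ((xRy \wedge x R^3 z) \to \exists w (yRw \wedge z R^3 w)).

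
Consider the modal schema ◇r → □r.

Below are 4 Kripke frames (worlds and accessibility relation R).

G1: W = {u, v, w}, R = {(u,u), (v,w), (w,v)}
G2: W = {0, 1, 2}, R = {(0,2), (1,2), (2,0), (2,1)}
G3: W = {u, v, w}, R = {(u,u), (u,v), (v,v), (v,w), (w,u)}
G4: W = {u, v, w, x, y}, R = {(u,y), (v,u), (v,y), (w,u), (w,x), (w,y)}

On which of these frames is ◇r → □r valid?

G1

This is the axiom for partial functionality; its first-order frame correspondent is ∀x ∀y ∀z (Rxy ∧ Rxz → y = z).
G1: condition met.
G2: fails — 2 sees both 0 and 1.
G3: fails — u sees both u and v.
G4: fails — v sees both u and y.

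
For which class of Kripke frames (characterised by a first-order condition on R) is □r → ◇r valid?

Suppose □r→◇r is valid. At any x set V(r)=W. Then □r at x, so ◇r at x, so x has a successor.

Seriality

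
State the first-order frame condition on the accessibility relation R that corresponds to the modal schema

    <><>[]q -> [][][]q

forall x forall y forall z ((x R^2 y & x R^3 z) -> exists w (yRw & z = w))

This is a Sahlqvist (Geach-type) schema ◇^2□^1q → □^3◇^0q.
Minimal-valuation argument: fix x; take any y with xR^2y and any z with xR^3z. Set V(q) to the set of worlds R-reachable from y in exactly 1 step. Then □^1q holds at y, so the antecedent holds at x; validity forces ◇^0q at z, giving a w with zR^0w and yR^1w.
First-order correspondent: forall x forall y forall z ((x R^2 y & x R^3 z) -> exists w (yRw & z = w)).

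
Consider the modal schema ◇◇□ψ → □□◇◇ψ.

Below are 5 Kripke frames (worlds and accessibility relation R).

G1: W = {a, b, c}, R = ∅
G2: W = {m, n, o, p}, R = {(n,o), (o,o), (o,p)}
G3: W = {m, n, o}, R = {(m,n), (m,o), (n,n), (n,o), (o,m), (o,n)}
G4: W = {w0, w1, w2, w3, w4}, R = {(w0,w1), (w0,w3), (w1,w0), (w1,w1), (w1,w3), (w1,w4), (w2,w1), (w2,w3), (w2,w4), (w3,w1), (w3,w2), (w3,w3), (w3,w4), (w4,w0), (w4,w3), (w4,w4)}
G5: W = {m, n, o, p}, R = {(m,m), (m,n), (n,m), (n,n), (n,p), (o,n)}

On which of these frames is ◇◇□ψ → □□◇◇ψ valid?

G1, G3, G4

The schema corresponds to a generalized confluence (Geach) condition: ∀x ∀y ∀z ((xR²y ∧ xR²z) → ∃w (yRw ∧ zR²w)).
G1: holds.
G2: fails — nR²o, nR²p but no w with oRw and pR²w.
G3: holds.
G4: holds.
G5: fails — mR²m, mR²p but no w with mRw and pR²w.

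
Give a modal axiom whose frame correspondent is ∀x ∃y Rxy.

□p → ◇p

The condition is seriality. The D schema □p → ◇p defines it.
Suppose □p→◇p is valid. At any x set V(p)=W. Then □p at x, so ◇p at x, so x has a successor.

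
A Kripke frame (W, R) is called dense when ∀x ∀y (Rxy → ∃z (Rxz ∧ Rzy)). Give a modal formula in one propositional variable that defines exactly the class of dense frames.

□□p → □p

The condition is density. The C4 schema □□p → □p defines it.
Suppose □□p→□p is valid. Take Rxy and set V(p)={w : xR²w}. Then □□p at x, so □p at x, so p at y, i.e. ∃z(Rxz∧Rzy).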